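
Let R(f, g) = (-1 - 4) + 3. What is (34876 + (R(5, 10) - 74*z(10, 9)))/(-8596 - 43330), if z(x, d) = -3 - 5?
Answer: -17733/25963 ≈ -0.68301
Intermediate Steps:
z(x, d) = -8
R(f, g) = -2 (R(f, g) = -5 + 3 = -2)
(34876 + (R(5, 10) - 74*z(10, 9)))/(-8596 - 43330) = (34876 + (-2 - 74*(-8)))/(-8596 - 43330) = (34876 + (-2 + 592))/(-51926) = (34876 + 590)*(-1/51926) = 35466*(-1/51926) = -17733/25963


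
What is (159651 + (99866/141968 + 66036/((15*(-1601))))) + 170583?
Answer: 187646685913137/568226920 ≈ 3.3023e+5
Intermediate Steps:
(159651 + (99866/141968 + 66036/((15*(-1601))))) + 170583 = (159651 + (99866*(1/141968) + 66036/(-24015))) + 170583 = (159651 + (49933/70984 + 66036*(-1/24015))) + 170583 = (159651 + (49933/70984 - 22012/8005)) + 170583 = (159651 - 1162786143/568226920) + 170583 = 90716833218777/568226920 + 170583 = 187646685913137/568226920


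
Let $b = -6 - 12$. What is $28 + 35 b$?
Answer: $-602$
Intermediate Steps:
$b = -18$
$28 + 35 b = 28 + 35 \left(-18\right) = 28 - 630 = -602$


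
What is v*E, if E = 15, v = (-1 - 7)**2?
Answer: 960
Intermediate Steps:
v = 64 (v = (-8)**2 = 64)
v*E = 64*15 = 960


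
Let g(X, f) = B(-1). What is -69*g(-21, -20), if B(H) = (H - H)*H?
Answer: 0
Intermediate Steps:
B(H) = 0 (B(H) = 0*H = 0)
g(X, f) = 0
-69*g(-21, -20) = -69*0 = 0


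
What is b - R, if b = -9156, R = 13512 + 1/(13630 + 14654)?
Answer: -641141713/28284 ≈ -22668.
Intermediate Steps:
R = 382173409/28284 (R = 13512 + 1/28284 = 382173409/28284 ≈ 13512.)
b - R = -9156 - 1*382173409/28284 = -9156 - 382173409/28284 = -641141713/28284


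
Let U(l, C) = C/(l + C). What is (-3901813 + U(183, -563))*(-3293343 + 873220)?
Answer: 3588288243010371/380 ≈ 9.4429e+12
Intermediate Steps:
U(l, C) = C/(C + l)
(-3901813 + U(183, -563))*(-3293343 + 873220) = (-3901813 - 563/(-563 + 183))*(-3293343 + 873220) = (-3901813 - 563/(-380))*(-2420123) = (-3901813 - 563*(-1/380))*(-2420123) = (-3901813 + 563/380)*(-2420123) = -1482688377/380*(-2420123) = 3588288243010371/380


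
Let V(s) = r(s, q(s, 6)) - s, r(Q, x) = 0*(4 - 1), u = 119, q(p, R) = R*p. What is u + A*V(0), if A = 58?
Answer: 119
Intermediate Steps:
r(Q, x) = 0 (r(Q, x) = 0*3 = 0)
V(s) = -s (V(s) = 0 - s = -s)
u + A*V(0) = 119 + 58*(-1*0) = 119 + 58*0 = 119 + 0 = 119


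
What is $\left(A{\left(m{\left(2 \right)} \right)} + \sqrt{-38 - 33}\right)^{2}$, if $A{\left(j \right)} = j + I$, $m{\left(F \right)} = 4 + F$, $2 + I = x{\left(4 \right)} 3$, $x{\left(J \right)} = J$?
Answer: $\left(16 + i \sqrt{71}\right)^{2} \approx 185.0 + 269.64 i$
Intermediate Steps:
$I = 10$ ($I = -2 + 4 \cdot 3 = -2 + 12 = 10$)
$A{\left(j \right)} = 10 + j$ ($A{\left(j \right)} = j + 10 = 10 + j$)
$\left(A{\left(m{\left(2 \right)} \right)} + \sqrt{-38 - 33}\right)^{2} = \left(\left(10 + \left(4 + 2\right)\right) + \sqrt{-38 - 33}\right)^{2} = \left(\left(10 + 6\right) + \sqrt{-71}\right)^{2} = \left(16 + i \sqrt{71}\right)^{2}$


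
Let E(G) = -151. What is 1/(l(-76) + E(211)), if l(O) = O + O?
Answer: -1/303 ≈ -0.0033003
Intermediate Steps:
l(O) = 2*O
1/(l(-76) + E(211)) = 1/(2*(-76) - 151) = 1/(-152 - 151) = 1/(-303) = -1/303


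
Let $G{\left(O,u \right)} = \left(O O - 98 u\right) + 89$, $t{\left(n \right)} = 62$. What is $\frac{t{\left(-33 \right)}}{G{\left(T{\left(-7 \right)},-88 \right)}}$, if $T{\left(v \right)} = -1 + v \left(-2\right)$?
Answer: $\frac{31}{4441} \approx 0.0069804$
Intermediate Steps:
$T{\left(v \right)} = -1 - 2 v$
$G{\left(O,u \right)} = 89 + O^{2} - 98 u$ ($G{\left(O,u \right)} = \left(O^{2} - 98 u\right) + 89 = 89 + O^{2} - 98 u$)
$\frac{t{\left(-33 \right)}}{G{\left(T{\left(-7 \right)},-88 \right)}} = \frac{62}{89 + \left(-1 - -14\right)^{2} - -8624} = \frac{62}{89 + \left(-1 + 14\right)^{2} + 8624} = \frac{62}{89 + 13^{2} + 8624} = \frac{62}{89 + 169 + 8624} = \frac{62}{8882} = 62 \cdot \frac{1}{8882} = \frac{31}{4441}$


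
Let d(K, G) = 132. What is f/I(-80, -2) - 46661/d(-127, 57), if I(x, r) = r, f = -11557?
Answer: 716101/132 ≈ 5425.0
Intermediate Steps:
f/I(-80, -2) - 46661/d(-127, 57) = -11557/(-2) - 46661/132 = -11557*(-½) - 46661*1/132 = 11557/2 - 46661/132 = 716101/132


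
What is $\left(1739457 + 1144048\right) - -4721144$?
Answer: $7604649$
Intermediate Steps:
$\left(1739457 + 1144048\right) - -4721144 = 2883505 + 4721144 = 7604649$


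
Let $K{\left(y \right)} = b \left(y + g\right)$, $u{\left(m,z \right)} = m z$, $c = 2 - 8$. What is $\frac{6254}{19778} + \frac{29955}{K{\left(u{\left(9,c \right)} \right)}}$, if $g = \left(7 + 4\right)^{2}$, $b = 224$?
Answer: $\frac{343155011}{148414112} \approx 2.3121$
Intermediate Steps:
$g = 121$ ($g = 11^{2} = 121$)
$c = -6$ ($c = 2 - 8 = -6$)
$K{\left(y \right)} = 27104 + 224 y$ ($K{\left(y \right)} = 224 \left(y + 121\right) = 224 \left(121 + y\right) = 27104 + 224 y$)
$\frac{6254}{19778} + \frac{29955}{K{\left(u{\left(9,c \right)} \right)}} = \frac{6254}{19778} + \frac{29955}{27104 + 224 \cdot 9 \left(-6\right)} = 6254 \cdot \frac{1}{19778} + \frac{29955}{27104 + 224 \left(-54\right)} = \frac{3127}{9889} + \frac{29955}{27104 - 12096} = \frac{3127}{9889} + \frac{29955}{15008} = \frac{343155011}{148414112}$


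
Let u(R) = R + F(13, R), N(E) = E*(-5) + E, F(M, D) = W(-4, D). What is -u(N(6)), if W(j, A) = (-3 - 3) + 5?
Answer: 25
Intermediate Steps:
W(j, A) = -1 (W(j, A) = -6 + 5 = -1)
F(M, D) = -1
N(E) = -4*E (N(E) = -5*E + E = -4*E)
u(R) = -1 + R (u(R) = R - 1 = -1 + R)
-u(N(6)) = -(-1 - 4*6) = -(-1 - 24) = -1*(-25) = 25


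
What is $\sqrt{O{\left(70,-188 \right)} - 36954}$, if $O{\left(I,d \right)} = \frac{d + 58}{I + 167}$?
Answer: $\frac{2 i \sqrt{518925009}}{237} \approx 192.24 i$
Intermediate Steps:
$O{\left(I,d \right)} = \frac{58 + d}{167 + I}$
$\sqrt{O{\left(70,-188 \right)} - 36954} = \sqrt{\frac{58 - 188}{167 + 70} - 36954} = \sqrt{\frac{1}{237} \left(-130\right) - 36954} = \sqrt{- \frac{130}{237} - 36954} = \sqrt{- \frac{8758228}{237}} = \frac{2 i \sqrt{518925009}}{237}$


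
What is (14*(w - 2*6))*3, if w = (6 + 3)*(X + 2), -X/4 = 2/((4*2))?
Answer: -126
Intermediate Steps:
X = -1 (X = -8/(4*2) = -8/8 = -4*¼ = -1)
w = 9 (w = (6 + 3)*(-1 + 2) = 9*1 = 9)
(14*(w - 2*6))*3 = (14*(9 - 2*6))*3 = (14*(9 - 12))*3 = (14*(-3))*3 = -42*3 = -126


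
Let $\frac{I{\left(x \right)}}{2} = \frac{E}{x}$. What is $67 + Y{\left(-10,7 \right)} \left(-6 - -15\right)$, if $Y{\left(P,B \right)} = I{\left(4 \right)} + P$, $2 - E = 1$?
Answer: $- \frac{37}{2} \approx -18.5$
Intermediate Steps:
$E = 1$ ($E = 2 - 1 = 1$)
$I{\left(x \right)} = \frac{2}{x}$ ($I{\left(x \right)} = 2 \cdot 1 \frac{1}{x} = \frac{2}{x}$)
$Y{\left(P,B \right)} = \frac{1}{2} + P$ ($Y{\left(P,B \right)} = \frac{2}{4} + P = 2 \cdot \frac{1}{4} + P = \frac{1}{2} + P$)
$67 + Y{\left(-10,7 \right)} \left(-6 - -15\right) = 67 + \left(\frac{1}{2} - 10\right) \left(-6 - -15\right) = 67 - \frac{19 \left(-6 + 15\right)}{2} = 67 - \frac{171}{2} = - \frac{37}{2}$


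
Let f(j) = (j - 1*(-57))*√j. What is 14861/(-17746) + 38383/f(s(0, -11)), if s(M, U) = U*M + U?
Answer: -14861/17746 - 38383*I*√11/506 ≈ -0.83743 - 251.58*I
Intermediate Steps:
s(M, U) = U + M*U (s(M, U) = M*U + U = U + M*U)
f(j) = √j*(57 + j) (f(j) = (j + 57)*√j = (57 + j)*√j = √j*(57 + j))
14861/(-17746) + 38383/f(s(0, -11)) = 14861/(-17746) + 38383/((√(-11*(1 + 0))*(57 - 11*(1 + 0)))) = 14861*(-1/17746) + 38383/((√(-11*1)*(57 - 11*1))) = -14861/17746 + 38383/((√(-11)*(57 - 11))) = -14861/17746 + 38383/(((I*√11)*46)) = -14861/17746 + 38383/((46*I*√11)) = -14861/17746 + 38383*(-I*√11/506) = -14861/17746 - 38383*I*√11/506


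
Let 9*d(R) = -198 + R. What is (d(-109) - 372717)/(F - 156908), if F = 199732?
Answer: -419345/48177 ≈ -8.7043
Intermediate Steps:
d(R) = -22 + R/9 (d(R) = (-198 + R)/9 = -22 + R/9)
(d(-109) - 372717)/(F - 156908) = ((-22 + (1/9)*(-109)) - 372717)/(199732 - 156908) = ((-22 - 109/9) - 372717)/42824 = (-307/9 - 372717)*(1/42824) = -3354760/9*1/42824 = -419345/48177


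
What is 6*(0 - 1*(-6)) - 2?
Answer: 34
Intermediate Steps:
6*(0 - 1*(-6)) - 2 = 6*(0 + 6) - 2 = 6*6 - 2 = 36 - 2 = 34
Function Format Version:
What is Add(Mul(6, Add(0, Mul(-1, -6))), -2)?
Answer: 34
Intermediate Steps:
Add(Mul(6, Add(0, Mul(-1, -6))), -2) = Add(Mul(6, Add(0, 6)), -2) = Add(Mul(6, 6), -2) = Add(36, -2) = 34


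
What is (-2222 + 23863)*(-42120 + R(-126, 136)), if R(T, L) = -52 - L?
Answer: -915587428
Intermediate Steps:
(-2222 + 23863)*(-42120 + R(-126, 136)) = (-2222 + 23863)*(-42120 + (-52 - 1*136)) = 21641*(-42120 + (-52 - 136)) = 21641*(-42120 - 188) = 21641*(-42308) = -915587428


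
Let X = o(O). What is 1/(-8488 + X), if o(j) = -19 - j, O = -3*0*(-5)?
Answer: -1/8507 ≈ -0.00011755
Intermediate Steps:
O = 0 (O = 0*(-5) = 0)
X = -19 (X = -19 - 1*0 = -19 + 0 = -19)
1/(-8488 + X) = 1/(-8488 - 19) = 1/(-8507) = -1/8507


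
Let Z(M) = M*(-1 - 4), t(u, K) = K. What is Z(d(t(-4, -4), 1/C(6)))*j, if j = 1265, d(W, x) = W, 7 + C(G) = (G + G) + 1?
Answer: 25300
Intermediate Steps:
C(G) = -6 + 2*G (C(G) = -7 + ((G + G) + 1) = -7 + (2*G + 1) = -7 + (1 + 2*G) = -6 + 2*G)
Z(M) = -5*M (Z(M) = M*(-5) = -5*M)
Z(d(t(-4, -4), 1/C(6)))*j = -5*(-4)*1265 = 20*1265 = 25300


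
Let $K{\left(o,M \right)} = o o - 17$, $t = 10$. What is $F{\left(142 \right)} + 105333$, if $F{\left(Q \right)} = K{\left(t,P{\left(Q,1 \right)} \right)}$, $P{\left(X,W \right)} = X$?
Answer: $105416$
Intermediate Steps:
$K{\left(o,M \right)} = -17 + o^{2}$ ($K{\left(o,M \right)} = o^{2} - 17 = -17 + o^{2}$)
$F{\left(Q \right)} = 83$ ($F{\left(Q \right)} = -17 + 10^{2} = -17 + 100 = 83$)
$F{\left(142 \right)} + 105333 = 83 + 105333 = 105416$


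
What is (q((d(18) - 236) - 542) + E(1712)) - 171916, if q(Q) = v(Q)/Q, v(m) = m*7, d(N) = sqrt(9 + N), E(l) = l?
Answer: -170197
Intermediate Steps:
v(m) = 7*m
q(Q) = 7 (q(Q) = (7*Q)/Q = 7)
(q((d(18) - 236) - 542) + E(1712)) - 171916 = (7 + 1712) - 171916 = 1719 - 171916 = -170197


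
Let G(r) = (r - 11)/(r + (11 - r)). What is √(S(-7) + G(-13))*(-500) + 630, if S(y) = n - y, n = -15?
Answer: 630 - 2000*I*√77/11 ≈ 630.0 - 1595.4*I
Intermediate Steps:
S(y) = -15 - y
G(r) = -1 + r/11 (G(r) = (-11 + r)/11 = (-11 + r)*(1/11) = -1 + r/11)
√(S(-7) + G(-13))*(-500) + 630 = √((-15 - 1*(-7)) + (-1 + (1/11)*(-13)))*(-500) + 630 = √((-15 + 7) + (-1 - 13/11))*(-500) + 630 = √(-8 - 24/11)*(-500) + 630 = √(-112/11)*(-500) + 630 = (4*I*√77/11)*(-500) + 630 = -2000*I*√77/11 + 630 = 630 - 2000*I*√77/11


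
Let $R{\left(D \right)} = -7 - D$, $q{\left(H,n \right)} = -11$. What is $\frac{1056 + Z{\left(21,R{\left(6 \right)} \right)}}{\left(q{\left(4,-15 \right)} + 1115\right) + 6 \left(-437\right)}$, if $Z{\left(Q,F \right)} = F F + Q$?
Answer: $- \frac{623}{759} \approx -0.82082$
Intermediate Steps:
$Z{\left(Q,F \right)} = Q + F^{2}$ ($Z{\left(Q,F \right)} = F^{2} + Q = Q + F^{2}$)
$\frac{1056 + Z{\left(21,R{\left(6 \right)} \right)}}{\left(q{\left(4,-15 \right)} + 1115\right) + 6 \left(-437\right)} = \frac{1056 + \left(21 + \left(-7 - 6\right)^{2}\right)}{\left(-11 + 1115\right) + 6 \left(-437\right)} = \frac{1056 + \left(21 + \left(-7 - 6\right)^{2}\right)}{1104 - 2622} = \frac{1056 + \left(21 + \left(-13\right)^{2}\right)}{-1518} = \left(1056 + \left(21 + 169\right)\right) \left(- \frac{1}{1518}\right) = \left(1056 + 190\right) \left(- \frac{1}{1518}\right) = 1246 \left(- \frac{1}{1518}\right) = - \frac{623}{759}$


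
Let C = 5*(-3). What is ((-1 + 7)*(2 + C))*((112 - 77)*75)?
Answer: -204750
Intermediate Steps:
C = -15
((-1 + 7)*(2 + C))*((112 - 77)*75) = ((-1 + 7)*(2 - 15))*((112 - 77)*75) = (6*(-13))*(35*75) = -78*2625 = -204750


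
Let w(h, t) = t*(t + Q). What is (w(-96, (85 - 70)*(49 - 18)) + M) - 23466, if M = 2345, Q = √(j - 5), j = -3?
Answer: 195104 + 930*I*√2 ≈ 1.951e+5 + 1315.2*I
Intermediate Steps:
Q = 2*I*√2 (Q = √(-3 - 5) = √(-8) = 2*I*√2 ≈ 2.8284*I)
w(h, t) = t*(t + 2*I*√2)
(w(-96, (85 - 70)*(49 - 18)) + M) - 23466 = (((85 - 70)*(49 - 18))*((85 - 70)*(49 - 18) + 2*I*√2) + 2345) - 23466 = ((15*31)*(15*31 + 2*I*√2) + 2345) - 23466 = (465*(465 + 2*I*√2) + 2345) - 23466 = ((216225 + 930*I*√2) + 2345) - 23466 = (218570 + 930*I*√2) - 23466 = 195104 + 930*I*√2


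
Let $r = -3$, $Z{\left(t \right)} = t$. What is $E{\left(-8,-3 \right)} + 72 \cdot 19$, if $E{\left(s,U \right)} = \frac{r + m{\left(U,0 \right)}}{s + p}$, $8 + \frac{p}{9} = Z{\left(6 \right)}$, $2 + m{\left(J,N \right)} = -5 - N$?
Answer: $\frac{17789}{13} \approx 1368.4$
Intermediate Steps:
$m{\left(J,N \right)} = -7 - N$ ($m{\left(J,N \right)} = -2 - \left(5 + N\right) = -7 - N$)
$p = -18$ ($p = -72 + 9 \cdot 6 = -72 + 54 = -18$)
$E{\left(s,U \right)} = - \frac{10}{-18 + s}$ ($E{\left(s,U \right)} = \frac{-3 - 7}{s - 18} = \frac{-3 + \left(-7 + 0\right)}{-18 + s} = \frac{-3 - 7}{-18 + s} = - \frac{10}{-18 + s}$)
$E{\left(-8,-3 \right)} + 72 \cdot 19 = - \frac{10}{-18 - 8} + 72 \cdot 19 = - \frac{10}{-26} + 1368 = \left(-10\right) \left(- \frac{1}{26}\right) + 1368 = \frac{5}{13} + 1368 = \frac{17789}{13}$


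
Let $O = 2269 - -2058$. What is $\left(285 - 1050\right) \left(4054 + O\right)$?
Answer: $-6411465$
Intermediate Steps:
$O = 4327$ ($O = 2269 + 2058 = 4327$)
$\left(285 - 1050\right) \left(4054 + O\right) = \left(285 - 1050\right) \left(4054 + 4327\right) = \left(-765\right) 8381 = -6411465$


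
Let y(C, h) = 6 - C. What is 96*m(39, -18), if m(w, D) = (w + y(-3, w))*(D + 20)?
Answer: 9216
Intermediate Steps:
m(w, D) = (9 + w)*(20 + D) (m(w, D) = (w + (6 - 1*(-3)))*(D + 20) = (w + (6 + 3))*(20 + D) = (w + 9)*(20 + D) = (9 + w)*(20 + D))
96*m(39, -18) = 96*(180 + 9*(-18) + 20*39 - 18*39) = 96*(180 - 162 + 780 - 702) = 96*96 = 9216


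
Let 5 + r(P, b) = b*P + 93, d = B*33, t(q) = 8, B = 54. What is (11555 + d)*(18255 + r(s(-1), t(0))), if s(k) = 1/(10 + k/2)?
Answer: 4648384621/19 ≈ 2.4465e+8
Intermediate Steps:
s(k) = 1/(10 + k/2) (s(k) = 1/(10 + k*(1/2)) = 1/(10 + k/2))
d = 1782 (d = 54*33 = 1782)
r(P, b) = 88 + P*b (r(P, b) = -5 + (b*P + 93) = -5 + (P*b + 93) = -5 + (93 + P*b) = 88 + P*b)
(11555 + d)*(18255 + r(s(-1), t(0))) = (11555 + 1782)*(18255 + (88 + (2/(20 - 1))*8)) = 13337*(18255 + (88 + (2/19)*8)) = 13337*(18255 + (88 + 16/19)) = 13337*(18255 + 1688/19) = 13337*(348533/19) = 4648384621/19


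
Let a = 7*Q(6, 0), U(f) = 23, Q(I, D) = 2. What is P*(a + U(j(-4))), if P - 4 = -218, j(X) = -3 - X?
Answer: -7918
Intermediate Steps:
P = -214 (P = 4 - 218 = -214)
a = 14 (a = 7*2 = 14)
P*(a + U(j(-4))) = -214*(14 + 23) = -214*37 = -7918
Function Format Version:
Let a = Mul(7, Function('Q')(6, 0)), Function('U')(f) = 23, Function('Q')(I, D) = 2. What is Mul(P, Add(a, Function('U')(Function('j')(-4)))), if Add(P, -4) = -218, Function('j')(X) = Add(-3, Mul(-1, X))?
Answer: -7918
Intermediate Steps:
P = -214 (P = Add(4, -218) = -214)
a = 14 (a = Mul(7, 2) = 14)
Mul(P, Add(a, Function('U')(Function('j')(-4)))) = Mul(-214, Add(14, 23)) = Mul(-214, 37) = -7918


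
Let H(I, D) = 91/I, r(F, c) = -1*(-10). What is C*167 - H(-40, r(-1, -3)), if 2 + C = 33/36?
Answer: -21437/120 ≈ -178.64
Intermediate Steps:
r(F, c) = 10
C = -13/12 (C = -2 + 33/36 = -2 + 33*(1/36) = -2 + 11/12 = -13/12 ≈ -1.0833)
C*167 - H(-40, r(-1, -3)) = -13/12*167 - 91/(-40) = -2171/12 - 91*(-1)/40 = -2171/12 - 1*(-91/40) = -2171/12 + 91/40 = -21437/120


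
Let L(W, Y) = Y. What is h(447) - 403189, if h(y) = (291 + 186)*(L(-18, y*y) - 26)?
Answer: 94893302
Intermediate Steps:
h(y) = -12402 + 477*y**2 (h(y) = (291 + 186)*(y*y - 26) = 477*(y**2 - 26) = 477*(-26 + y**2) = -12402 + 477*y**2)
h(447) - 403189 = (-12402 + 477*447**2) - 403189 = (-12402 + 477*199809) - 403189 = (-12402 + 95308893) - 403189 = 95296491 - 403189 = 94893302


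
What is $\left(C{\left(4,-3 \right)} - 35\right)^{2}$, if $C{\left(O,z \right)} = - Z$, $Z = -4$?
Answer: $961$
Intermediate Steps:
$C{\left(O,z \right)} = 4$ ($C{\left(O,z \right)} = \left(-1\right) \left(-4\right) = 4$)
$\left(C{\left(4,-3 \right)} - 35\right)^{2} = \left(4 - 35\right)^{2} = \left(-31\right)^{2} = 961$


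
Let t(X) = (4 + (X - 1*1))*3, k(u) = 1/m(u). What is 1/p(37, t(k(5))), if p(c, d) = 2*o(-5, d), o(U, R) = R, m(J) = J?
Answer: 5/96 ≈ 0.052083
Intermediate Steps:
k(u) = 1/u
t(X) = 9 + 3*X (t(X) = (4 + (X - 1))*3 = (4 + (-1 + X))*3 = (3 + X)*3 = 9 + 3*X)
p(c, d) = 2*d
1/p(37, t(k(5))) = 1/(2*(9 + 3/5)) = 1/(2*(9 + 3*(⅕))) = 1/(2*(9 + ⅗)) = 1/(2*(48/5)) = 1/(96/5) = 5/96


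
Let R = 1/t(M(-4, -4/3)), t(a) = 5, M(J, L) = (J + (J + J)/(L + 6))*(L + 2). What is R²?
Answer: 1/25 ≈ 0.040000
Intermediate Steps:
M(J, L) = (2 + L)*(J + 2*J/(6 + L)) (M(J, L) = (J + (2*J)/(6 + L))*(2 + L) = (J + 2*J/(6 + L))*(2 + L) = (2 + L)*(J + 2*J/(6 + L)))
R = ⅕ (R = 1/5 = ⅕ ≈ 0.20000)
R² = (⅕)² = 1/25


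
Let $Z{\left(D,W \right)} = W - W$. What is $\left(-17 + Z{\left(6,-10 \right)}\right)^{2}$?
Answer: $289$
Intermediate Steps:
$Z{\left(D,W \right)} = 0$
$\left(-17 + Z{\left(6,-10 \right)}\right)^{2} = \left(-17 + 0\right)^{2} = \left(-17\right)^{2} = 289$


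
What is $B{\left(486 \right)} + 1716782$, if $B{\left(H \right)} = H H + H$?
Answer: $1953464$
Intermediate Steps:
$B{\left(H \right)} = H + H^{2}$ ($B{\left(H \right)} = H^{2} + H = H + H^{2}$)
$B{\left(486 \right)} + 1716782 = 486 \left(1 + 486\right) + 1716782 = 486 \cdot 487 + 1716782 = 236682 + 1716782 = 1953464$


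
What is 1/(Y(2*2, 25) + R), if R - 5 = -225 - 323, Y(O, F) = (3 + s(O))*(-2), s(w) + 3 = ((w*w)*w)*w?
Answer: -1/1055 ≈ -0.00094787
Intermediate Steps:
s(w) = -3 + w⁴ (s(w) = -3 + ((w*w)*w)*w = -3 + (w²*w)*w = -3 + w³*w = -3 + w⁴)
Y(O, F) = -2*O⁴ (Y(O, F) = (3 + (-3 + O⁴))*(-2) = O⁴*(-2) = -2*O⁴)
R = -543 (R = 5 + (-225 - 323) = 5 - 548 = -543)
1/(Y(2*2, 25) + R) = 1/(-2*(2*2)⁴ - 543) = 1/(-2*4⁴ - 543) = 1/(-2*256 - 543) = 1/(-512 - 543) = 1/(-1055) = -1/1055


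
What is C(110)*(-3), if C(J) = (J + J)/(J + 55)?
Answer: -4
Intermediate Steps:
C(J) = 2*J/(55 + J) (C(J) = (2*J)/(55 + J) = 2*J/(55 + J))
C(110)*(-3) = (2*110/(55 + 110))*(-3) = (2*110/165)*(-3) = (2*110*(1/165))*(-3) = (4/3)*(-3) = -4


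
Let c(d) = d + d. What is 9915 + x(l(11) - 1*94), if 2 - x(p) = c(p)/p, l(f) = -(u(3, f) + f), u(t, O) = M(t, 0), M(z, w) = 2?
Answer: 9915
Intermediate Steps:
u(t, O) = 2
l(f) = -2 - f (l(f) = -(2 + f) = -2 - f)
c(d) = 2*d
x(p) = 0 (x(p) = 2 - 2*p/p = 2 - 1*2 = 2 - 2 = 0)
9915 + x(l(11) - 1*94) = 9915 + 0 = 9915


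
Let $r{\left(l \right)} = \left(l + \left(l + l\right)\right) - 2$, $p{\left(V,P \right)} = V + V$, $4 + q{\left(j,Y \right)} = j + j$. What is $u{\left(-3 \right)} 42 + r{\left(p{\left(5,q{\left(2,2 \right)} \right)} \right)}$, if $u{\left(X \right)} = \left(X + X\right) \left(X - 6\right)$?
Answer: $2296$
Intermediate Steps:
$q{\left(j,Y \right)} = -4 + 2 j$ ($q{\left(j,Y \right)} = -4 + \left(j + j\right) = -4 + 2 j$)
$p{\left(V,P \right)} = 2 V$
$r{\left(l \right)} = -2 + 3 l$ ($r{\left(l \right)} = \left(l + 2 l\right) - 2 = 3 l - 2 = -2 + 3 l$)
$u{\left(X \right)} = 2 X \left(-6 + X\right)$
$u{\left(-3 \right)} 42 + r{\left(p{\left(5,q{\left(2,2 \right)} \right)} \right)} = 2 \left(-3\right) \left(-6 - 3\right) 42 - \left(2 - 3 \cdot 2 \cdot 5\right) = 2 \left(-3\right) \left(-9\right) 42 + \left(-2 + 3 \cdot 10\right) = 54 \cdot 42 + \left(-2 + 30\right) = 2268 + 28 = 2296$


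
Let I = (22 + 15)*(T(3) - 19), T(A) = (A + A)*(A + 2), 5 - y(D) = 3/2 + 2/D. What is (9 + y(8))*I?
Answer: 19943/4 ≈ 4985.8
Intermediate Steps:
y(D) = 7/2 - 2/D (y(D) = 5 - (3/2 + 2/D) = 5 + (-3/2 - 2/D) = 7/2 - 2/D)
T(A) = 2*A*(2 + A) (T(A) = (2*A)*(2 + A) = 2*A*(2 + A))
I = 407 (I = (22 + 15)*(2*3*(2 + 3) - 19) = 37*(2*3*5 - 19) = 37*(30 - 19) = 37*11 = 407)
(9 + y(8))*I = (9 + (7/2 - 2/8))*407 = (9 + (7/2 - 2*⅛))*407 = (9 + (7/2 - ¼))*407 = (9 + 13/4)*407 = (49/4)*407 = 19943/4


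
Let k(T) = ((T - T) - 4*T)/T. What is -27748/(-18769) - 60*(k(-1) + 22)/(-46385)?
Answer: 261472300/174120013 ≈ 1.5017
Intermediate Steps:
k(T) = -4 (k(T) = (0 - 4*T)/T = (-4*T)/T = -4)
-27748/(-18769) - 60*(k(-1) + 22)/(-46385) = -27748/(-18769) - 60*(-4 + 22)/(-46385) = -27748*(-1/18769) - 60*18*(-1/46385) = 27748/18769 - 1080*(-1/46385) = 27748/18769 + 216/9277 = 261472300/174120013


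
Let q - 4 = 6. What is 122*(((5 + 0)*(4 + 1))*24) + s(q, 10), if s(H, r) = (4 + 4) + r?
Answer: 73218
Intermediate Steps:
q = 10 (q = 4 + 6 = 10)
s(H, r) = 8 + r
122*(((5 + 0)*(4 + 1))*24) + s(q, 10) = 122*(((5 + 0)*(4 + 1))*24) + (8 + 10) = 122*((5*5)*24) + 18 = 122*(25*24) + 18 = 122*600 + 18 = 73200 + 18 = 73218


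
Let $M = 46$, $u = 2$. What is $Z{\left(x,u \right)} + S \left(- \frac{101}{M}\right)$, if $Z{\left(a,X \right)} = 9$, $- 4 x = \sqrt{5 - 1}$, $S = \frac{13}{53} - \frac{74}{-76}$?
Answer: $\frac{585841}{92644} \approx 6.3236$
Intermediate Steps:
$S = \frac{2455}{2014}$ ($S = 13 \cdot \frac{1}{53} - - \frac{37}{38} = \frac{13}{53} + \frac{37}{38} = \frac{2455}{2014} \approx 1.219$)
$x = - \frac{1}{2}$ ($x = - \frac{\sqrt{5 - 1}}{4} = - \frac{\sqrt{4}}{4} = \left(- \frac{1}{4}\right) 2 = - \frac{1}{2} \approx -0.5$)
$Z{\left(x,u \right)} + S \left(- \frac{101}{M}\right) = 9 + \frac{2455 \left(- \frac{101}{46}\right)}{2014} = 9 + \frac{2455 \left(\left(-101\right) \frac{1}{46}\right)}{2014} = 9 + \frac{2455}{2014} \left(- \frac{101}{46}\right) = 9 - \frac{247955}{92644} = \frac{585841}{92644}$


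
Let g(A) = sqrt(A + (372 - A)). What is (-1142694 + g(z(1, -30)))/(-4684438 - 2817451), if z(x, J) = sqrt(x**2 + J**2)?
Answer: 1142694/7501889 - 2*sqrt(93)/7501889 ≈ 0.15232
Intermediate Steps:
z(x, J) = sqrt(J**2 + x**2)
g(A) = 2*sqrt(93) (g(A) = sqrt(372) = 2*sqrt(93))
(-1142694 + g(z(1, -30)))/(-4684438 - 2817451) = (-1142694 + 2*sqrt(93))/(-4684438 - 2817451) = (-1142694 + 2*sqrt(93))/(-7501889) = (-1142694 + 2*sqrt(93))*(-1/7501889) = 1142694/7501889 - 2*sqrt(93)/7501889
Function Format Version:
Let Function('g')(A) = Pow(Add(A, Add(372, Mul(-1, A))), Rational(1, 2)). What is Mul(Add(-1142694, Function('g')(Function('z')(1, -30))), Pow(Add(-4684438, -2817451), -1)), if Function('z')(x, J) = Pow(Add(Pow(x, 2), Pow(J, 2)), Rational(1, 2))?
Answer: Add(Rational(1142694, 7501889), Mul(Rational(-2, 7501889), Pow(93, Rational(1, 2)))) ≈ 0.15232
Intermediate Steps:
Function('z')(x, J) = Pow(Add(Pow(J, 2), Pow(x, 2)), Rational(1, 2))
Function('g')(A) = Mul(2, Pow(93, Rational(1, 2))) (Function('g')(A) = Pow(372, Rational(1, 2)) = Mul(2, Pow(93, Rational(1, 2))))
Mul(Add(-1142694, Function('g')(Function('z')(1, -30))), Pow(Add(-4684438, -2817451), -1)) = Mul(Add(-1142694, Mul(2, Pow(93, Rational(1, 2)))), Pow(Add(-4684438, -2817451), -1)) = Mul(Add(-1142694, Mul(2, Pow(93, Rational(1, 2)))), Pow(-7501889, -1)) = Mul(Add(-1142694, Mul(2, Pow(93, Rational(1, 2)))), Rational(-1, 7501889)) = Add(Rational(1142694, 7501889), Mul(Rational(-2, 7501889), Pow(93, Rational(1, 2))))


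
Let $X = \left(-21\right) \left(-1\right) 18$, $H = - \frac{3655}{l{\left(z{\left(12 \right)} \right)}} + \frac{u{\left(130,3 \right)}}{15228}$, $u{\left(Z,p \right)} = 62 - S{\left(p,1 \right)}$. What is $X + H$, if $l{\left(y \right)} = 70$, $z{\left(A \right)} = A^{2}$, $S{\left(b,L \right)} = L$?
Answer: $\frac{34727881}{106596} \approx 325.79$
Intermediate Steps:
$u{\left(Z,p \right)} = 61$ ($u{\left(Z,p \right)} = 62 - 1 = 61$)
$H = - \frac{5565407}{106596}$ ($H = - \frac{3655}{70} + \frac{61}{15228} = \left(-3655\right) \frac{1}{70} + 61 \cdot \frac{1}{15228} = - \frac{731}{14} + \frac{61}{15228} = - \frac{5565407}{106596} \approx -52.21$)
$X = 378$ ($X = 21 \cdot 18 = 378$)
$X + H = 378 - \frac{5565407}{106596} = \frac{34727881}{106596}$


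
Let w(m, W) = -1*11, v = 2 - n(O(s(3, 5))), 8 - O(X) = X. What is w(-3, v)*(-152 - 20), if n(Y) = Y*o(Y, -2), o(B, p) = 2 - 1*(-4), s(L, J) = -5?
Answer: 1892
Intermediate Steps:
o(B, p) = 6 (o(B, p) = 2 + 4 = 6)
O(X) = 8 - X
n(Y) = 6*Y (n(Y) = Y*6 = 6*Y)
v = -76 (v = 2 - 6*(8 - 1*(-5)) = 2 - 6*(8 + 5) = 2 - 6*13 = 2 - 1*78 = 2 - 78 = -76)
w(m, W) = -11
w(-3, v)*(-152 - 20) = -11*(-152 - 20) = -11*(-172) = 1892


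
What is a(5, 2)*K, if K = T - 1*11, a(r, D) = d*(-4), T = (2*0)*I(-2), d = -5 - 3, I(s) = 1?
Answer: -352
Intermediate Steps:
d = -8
T = 0 (T = (2*0)*1 = 0*1 = 0)
a(r, D) = 32 (a(r, D) = -8*(-4) = 32)
K = -11 (K = 0 - 1*11 = 0 - 11 = -11)
a(5, 2)*K = 32*(-11) = -352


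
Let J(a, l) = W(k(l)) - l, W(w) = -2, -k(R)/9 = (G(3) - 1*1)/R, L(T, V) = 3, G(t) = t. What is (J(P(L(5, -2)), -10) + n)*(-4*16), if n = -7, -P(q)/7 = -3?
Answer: -64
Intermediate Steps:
k(R) = -18/R (k(R) = -9*(3 - 1*1)/R = -9*(3 - 1)/R = -18/R)
P(q) = 21 (P(q) = -7*(-3) = 21)
J(a, l) = -2 - l
(J(P(L(5, -2)), -10) + n)*(-4*16) = ((-2 - 1*(-10)) - 7)*(-4*16) = ((-2 + 10) - 7)*(-64) = (8 - 7)*(-64) = 1*(-64) = -64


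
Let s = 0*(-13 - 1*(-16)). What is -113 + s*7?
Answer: -113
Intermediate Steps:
s = 0 (s = 0*(-13 + 16) = 0*3 = 0)
-113 + s*7 = -113 + 0*7 = -113 + 0 = -113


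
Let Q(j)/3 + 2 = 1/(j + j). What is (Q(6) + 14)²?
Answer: 1089/16 ≈ 68.063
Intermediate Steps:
Q(j) = -6 + 3/(2*j) (Q(j) = -6 + 3/(j + j) = -6 + 3/((2*j)) = -6 + 3*(1/(2*j)) = -6 + 3/(2*j))
(Q(6) + 14)² = ((-6 + (3/2)/6) + 14)² = ((-6 + (3/2)*(⅙)) + 14)² = ((-6 + ¼) + 14)² = (-23/4 + 14)² = (33/4)² = 1089/16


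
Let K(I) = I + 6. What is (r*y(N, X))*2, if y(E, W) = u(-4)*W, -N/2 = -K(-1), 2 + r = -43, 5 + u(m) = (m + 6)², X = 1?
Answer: 90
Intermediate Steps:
K(I) = 6 + I
u(m) = -5 + (6 + m)² (u(m) = -5 + (m + 6)² = -5 + (6 + m)²)
r = -45 (r = -2 - 43 = -45)
N = 10 (N = -(-2)*(6 - 1) = -(-2)*5 = -2*(-5) = 10)
y(E, W) = -W (y(E, W) = (-5 + (6 - 4)²)*W = (-5 + 2²)*W = (-5 + 4)*W = -W)
(r*y(N, X))*2 = -(-45)*2 = -45*(-1)*2 = 45*2 = 90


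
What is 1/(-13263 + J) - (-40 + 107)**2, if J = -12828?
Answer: -117122500/26091 ≈ -4489.0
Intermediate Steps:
1/(-13263 + J) - (-40 + 107)**2 = 1/(-13263 - 12828) - (-40 + 107)**2 = 1/(-26091) - 1*67**2 = -1/26091 - 1*4489 = -1/26091 - 4489 = -117122500/26091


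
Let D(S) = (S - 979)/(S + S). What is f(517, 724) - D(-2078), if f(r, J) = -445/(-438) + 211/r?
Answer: 323996963/470554788 ≈ 0.68854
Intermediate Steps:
D(S) = (-979 + S)/(2*S) (D(S) = (-979 + S)/((2*S)) = (-979 + S)*(1/(2*S)) = (-979 + S)/(2*S))
f(r, J) = 445/438 + 211/r (f(r, J) = -445*(-1/438) + 211/r = 445/438 + 211/r)
f(517, 724) - D(-2078) = (445/438 + 211/517) - (-979 - 2078)/(2*(-2078)) = (445/438 + 211*(1/517)) - (-1)*(-3057)/(2*2078) = (445/438 + 211/517) - 1*3057/4156 = 322483/226446 - 3057/4156 = 323996963/470554788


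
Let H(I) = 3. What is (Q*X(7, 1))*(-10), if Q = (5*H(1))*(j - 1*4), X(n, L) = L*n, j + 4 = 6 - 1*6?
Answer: 8400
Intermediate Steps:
j = -4 (j = -4 + (6 - 1*6) = -4 + (6 - 6) = -4 + 0 = -4)
Q = -120 (Q = (5*3)*(-4 - 1*4) = 15*(-4 - 4) = 15*(-8) = -120)
(Q*X(7, 1))*(-10) = -120*7*(-10) = -840*(-10) = 8400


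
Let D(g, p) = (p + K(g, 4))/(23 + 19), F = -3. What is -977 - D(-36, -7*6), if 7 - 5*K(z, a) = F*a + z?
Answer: -41003/42 ≈ -976.26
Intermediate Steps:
K(z, a) = 7/5 - z/5 + 3*a/5 (K(z, a) = 7/5 - (-3*a + z)/5 = 7/5 - (z - 3*a)/5 = 7/5 + (-z/5 + 3*a/5) = 7/5 - z/5 + 3*a/5)
D(g, p) = 19/210 - g/210 + p/42 (D(g, p) = (p + (7/5 - g/5 + (3/5)*4))/(23 + 19) = (p + (7/5 - g/5 + 12/5))/42 = (p + (19/5 - g/5))*(1/42) = (19/5 + p - g/5)*(1/42) = 19/210 - g/210 + p/42)
-977 - D(-36, -7*6) = -977 - (19/210 - 1/210*(-36) + (-7*6)/42) = -977 - (19/210 + 6/35 + (1/42)*(-42)) = -977 - (19/210 + 6/35 - 1) = -977 - 1*(-31/42) = -977 + 31/42 = -41003/42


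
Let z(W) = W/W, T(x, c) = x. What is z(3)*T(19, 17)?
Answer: 19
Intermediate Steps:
z(W) = 1
z(3)*T(19, 17) = 1*19 = 19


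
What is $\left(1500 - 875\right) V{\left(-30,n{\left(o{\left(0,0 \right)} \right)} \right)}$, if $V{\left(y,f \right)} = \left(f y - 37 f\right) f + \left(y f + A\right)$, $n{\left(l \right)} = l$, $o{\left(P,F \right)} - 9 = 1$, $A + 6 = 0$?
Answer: $-4378750$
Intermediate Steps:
$A = -6$ ($A = -6 + 0 = -6$)
$o{\left(P,F \right)} = 10$ ($o{\left(P,F \right)} = 9 + 1 = 10$)
$V{\left(y,f \right)} = -6 + f y + f \left(- 37 f + f y\right)$ ($V{\left(y,f \right)} = \left(f y - 37 f\right) f + \left(y f - 6\right) = \left(- 37 f + f y\right) f + \left(f y - 6\right) = f \left(- 37 f + f y\right) + \left(-6 + f y\right) = -6 + f y + f \left(- 37 f + f y\right)$)
$\left(1500 - 875\right) V{\left(-30,n{\left(o{\left(0,0 \right)} \right)} \right)} = \left(1500 - 875\right) \left(-6 - 37 \cdot 10^{2} + 10 \left(-30\right) - 30 \cdot 10^{2}\right) = 625 \left(-6 - 3700 - 300 - 3000\right) = 625 \left(-7006\right) = -4378750$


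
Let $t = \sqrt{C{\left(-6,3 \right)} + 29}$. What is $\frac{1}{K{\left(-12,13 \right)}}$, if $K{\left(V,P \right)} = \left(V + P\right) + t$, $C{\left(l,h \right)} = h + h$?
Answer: $- \frac{1}{34} + \frac{\sqrt{35}}{34} \approx 0.14459$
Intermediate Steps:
$C{\left(l,h \right)} = 2 h$
$t = \sqrt{35}$ ($t = \sqrt{2 \cdot 3 + 29} = \sqrt{6 + 29} = \sqrt{35} \approx 5.9161$)
$K{\left(V,P \right)} = P + V + \sqrt{35}$ ($K{\left(V,P \right)} = \left(V + P\right) + \sqrt{35} = \left(P + V\right) + \sqrt{35} = P + V + \sqrt{35}$)
$\frac{1}{K{\left(-12,13 \right)}} = \frac{1}{13 - 12 + \sqrt{35}} = \frac{1}{1 + \sqrt{35}}$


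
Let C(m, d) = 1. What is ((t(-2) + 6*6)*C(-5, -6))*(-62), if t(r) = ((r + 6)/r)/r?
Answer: -2294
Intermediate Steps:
t(r) = (6 + r)/r² (t(r) = ((6 + r)/r)/r = (6 + r)/r²)
((t(-2) + 6*6)*C(-5, -6))*(-62) = (((6 - 2)/(-2)² + 6*6)*1)*(-62) = (((¼)*4 + 36)*1)*(-62) = ((1 + 36)*1)*(-62) = (37*1)*(-62) = 37*(-62) = -2294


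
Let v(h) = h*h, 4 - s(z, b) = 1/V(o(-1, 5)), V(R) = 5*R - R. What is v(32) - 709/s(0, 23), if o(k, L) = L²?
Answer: 337676/399 ≈ 846.31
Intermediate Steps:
V(R) = 4*R
s(z, b) = 399/100 (s(z, b) = 4 - 1/(4*5²) = 4 - 1/(4*25) = 4 - 1/100 = 399/100)
v(h) = h²
v(32) - 709/s(0, 23) = 32² - 709/399/100 = 1024 - 709*100/399 = 1024 - 70900/399 = 337676/399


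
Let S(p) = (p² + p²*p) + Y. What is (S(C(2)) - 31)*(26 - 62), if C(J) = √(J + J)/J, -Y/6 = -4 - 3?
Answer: -468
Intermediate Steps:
Y = 42 (Y = -6*(-4 - 3) = -6*(-7) = 42)
C(J) = √2/√J (C(J) = √(2*J)/J = (√2*√J)/J = √2/√J)
S(p) = 42 + p² + p³ (S(p) = (p² + p²*p) + 42 = (p² + p³) + 42 = 42 + p² + p³)
(S(C(2)) - 31)*(26 - 62) = ((42 + (√2/√2)² + (√2/√2)³) - 31)*(26 - 62) = ((42 + (√2*(√2/2))² + (√2*(√2/2))³) - 31)*(-36) = ((42 + 1² + 1³) - 31)*(-36) = ((42 + 1 + 1) - 31)*(-36) = (44 - 31)*(-36) = 13*(-36) = -468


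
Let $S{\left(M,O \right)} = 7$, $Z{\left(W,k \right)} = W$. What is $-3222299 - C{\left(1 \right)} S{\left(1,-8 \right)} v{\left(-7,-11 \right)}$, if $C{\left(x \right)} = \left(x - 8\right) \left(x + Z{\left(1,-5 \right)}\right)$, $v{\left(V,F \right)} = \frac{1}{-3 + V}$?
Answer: $- \frac{16111544}{5} \approx -3.2223 \cdot 10^{6}$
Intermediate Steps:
$C{\left(x \right)} = \left(1 + x\right) \left(-8 + x\right)$ ($C{\left(x \right)} = \left(x - 8\right) \left(x + 1\right) = \left(-8 + x\right) \left(1 + x\right) = \left(1 + x\right) \left(-8 + x\right)$)
$-3222299 - C{\left(1 \right)} S{\left(1,-8 \right)} v{\left(-7,-11 \right)} = -3222299 - \frac{\left(-8 + 1^{2} - 7\right) 7}{-3 - 7} = -3222299 - \frac{\left(-8 + 1 - 7\right) 7}{-10} = -3222299 - \left(-14\right) 7 \left(- \frac{1}{10}\right) = -3222299 - \left(-98\right) \left(- \frac{1}{10}\right) = -3222299 - \frac{49}{5} = - \frac{16111544}{5}$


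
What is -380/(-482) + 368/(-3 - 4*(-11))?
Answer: 96478/9881 ≈ 9.7640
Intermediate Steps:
-380/(-482) + 368/(-3 - 4*(-11)) = -380*(-1/482) + 368/(-3 + 44) = 190/241 + 368/41 = 96478/9881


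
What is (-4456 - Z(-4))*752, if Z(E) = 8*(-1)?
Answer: -3344896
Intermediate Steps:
Z(E) = -8
(-4456 - Z(-4))*752 = (-4456 - 1*(-8))*752 = (-4456 + 8)*752 = -4448*752 = -3344896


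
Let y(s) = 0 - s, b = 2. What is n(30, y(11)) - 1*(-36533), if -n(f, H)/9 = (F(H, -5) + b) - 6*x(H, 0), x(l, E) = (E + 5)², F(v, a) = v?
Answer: 37964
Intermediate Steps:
x(l, E) = (5 + E)²
y(s) = -s
n(f, H) = 1332 - 9*H (n(f, H) = -9*((H + 2) - 6*(5 + 0)²) = -9*((2 + H) - 6*5²) = -9*((2 + H) - 6*25) = -9*((2 + H) - 150) = -9*(-148 + H) = 1332 - 9*H)
n(30, y(11)) - 1*(-36533) = (1332 - (-9)*11) - 1*(-36533) = (1332 - 9*(-11)) + 36533 = (1332 + 99) + 36533 = 1431 + 36533 = 37964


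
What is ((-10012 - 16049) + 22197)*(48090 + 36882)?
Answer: -328331808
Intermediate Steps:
((-10012 - 16049) + 22197)*(48090 + 36882) = (-26061 + 22197)*84972 = -3864*84972 = -328331808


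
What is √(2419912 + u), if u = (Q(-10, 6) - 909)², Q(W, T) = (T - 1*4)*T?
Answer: √3224521 ≈ 1795.7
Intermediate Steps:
Q(W, T) = T*(-4 + T) (Q(W, T) = (T - 4)*T = (-4 + T)*T = T*(-4 + T))
u = 804609 (u = (6*(-4 + 6) - 909)² = (6*2 - 909)² = (12 - 909)² = (-897)² = 804609)
√(2419912 + u) = √(2419912 + 804609) = √3224521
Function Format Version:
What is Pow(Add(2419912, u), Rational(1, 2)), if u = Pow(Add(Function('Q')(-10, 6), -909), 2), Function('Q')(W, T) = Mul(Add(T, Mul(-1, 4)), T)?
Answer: Pow(3224521, Rational(1, 2)) ≈ 1795.7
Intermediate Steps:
Function('Q')(W, T) = Mul(T, Add(-4, T)) (Function('Q')(W, T) = Mul(Add(T, -4), T) = Mul(Add(-4, T), T) = Mul(T, Add(-4, T)))
u = 804609 (u = Pow(Add(Mul(6, Add(-4, 6)), -909), 2) = Pow(Add(Mul(6, 2), -909), 2) = Pow(Add(12, -909), 2) = Pow(-897, 2) = 804609)
Pow(Add(2419912, u), Rational(1, 2)) = Pow(Add(2419912, 804609), Rational(1, 2)) = Pow(3224521, Rational(1, 2))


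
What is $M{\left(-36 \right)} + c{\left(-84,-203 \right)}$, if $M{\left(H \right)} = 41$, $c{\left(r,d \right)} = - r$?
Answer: $125$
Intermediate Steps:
$M{\left(-36 \right)} + c{\left(-84,-203 \right)} = 41 - -84 = 41 + 84 = 125$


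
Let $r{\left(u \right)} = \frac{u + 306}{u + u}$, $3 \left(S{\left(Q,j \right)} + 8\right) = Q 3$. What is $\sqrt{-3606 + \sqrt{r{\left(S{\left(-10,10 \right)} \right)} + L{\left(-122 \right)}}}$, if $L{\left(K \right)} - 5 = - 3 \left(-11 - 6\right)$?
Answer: $\sqrt{-3606 + 4 \sqrt{3}} \approx 59.992 i$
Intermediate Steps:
$L{\left(K \right)} = 56$ ($L{\left(K \right)} = 5 - 3 \left(-11 - 6\right) = 5 - -51 = 5 + 51 = 56$)
$S{\left(Q,j \right)} = -8 + Q$ ($S{\left(Q,j \right)} = -8 + \frac{Q 3}{3} = -8 + \frac{3 Q}{3} = -8 + Q$)
$r{\left(u \right)} = \frac{306 + u}{2 u}$
$\sqrt{-3606 + \sqrt{r{\left(S{\left(-10,10 \right)} \right)} + L{\left(-122 \right)}}} = \sqrt{-3606 + \sqrt{\frac{306 - 18}{2 \left(-8 - 10\right)} + 56}} = \sqrt{-3606 + \sqrt{\frac{306 - 18}{2 \left(-18\right)} + 56}} = \sqrt{-3606 + \sqrt{\frac{1}{2} \left(- \frac{1}{18}\right) 288 + 56}} = \sqrt{-3606 + \sqrt{-8 + 56}} = \sqrt{-3606 + \sqrt{48}} = \sqrt{-3606 + 4 \sqrt{3}}$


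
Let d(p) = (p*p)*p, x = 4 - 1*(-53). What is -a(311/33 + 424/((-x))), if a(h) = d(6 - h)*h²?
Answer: -101714314354775/398778220049 ≈ -255.06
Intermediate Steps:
x = 57 (x = 4 + 53 = 57)
d(p) = p³ (d(p) = p²*p = p³)
a(h) = h²*(6 - h)³ (a(h) = (6 - h)³*h² = h²*(6 - h)³)
-a(311/33 + 424/((-x))) = -(-1)*(311/33 + 424/((-1*57)))²*(-6 + (311/33 + 424/((-1*57))))³ = -(-1)*(311*(1/33) + 424/(-57))²*(-6 + (311*(1/33) + 424/(-57)))³ = -(-1)*(311/33 + 424*(-1/57))²*(-6 + (311/33 + 424*(-1/57)))³ = -(-1)*(311/33 - 424/57)²*(-6 + (311/33 - 424/57))³ = -(-1)*(415/209)²*(-6 + 415/209)³ = -(-1)*172225*(-839/209)³/43681 = -(-1)*172225*(-590589719)/(43681*9129329) = -1*101714314354775/398778220049 = -101714314354775/398778220049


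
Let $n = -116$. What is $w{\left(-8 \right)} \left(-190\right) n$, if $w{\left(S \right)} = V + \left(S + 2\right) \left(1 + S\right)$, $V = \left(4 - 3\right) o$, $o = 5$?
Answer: $1035880$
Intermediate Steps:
$V = 5$ ($V = \left(4 - 3\right) 5 = 1 \cdot 5 = 5$)
$w{\left(S \right)} = 5 + \left(1 + S\right) \left(2 + S\right)$ ($w{\left(S \right)} = 5 + \left(S + 2\right) \left(1 + S\right) = 5 + \left(2 + S\right) \left(1 + S\right) = 5 + \left(1 + S\right) \left(2 + S\right)$)
$w{\left(-8 \right)} \left(-190\right) n = \left(7 + \left(-8\right)^{2} + 3 \left(-8\right)\right) \left(-190\right) \left(-116\right) = \left(7 + 64 - 24\right) \left(-190\right) \left(-116\right) = 47 \left(-190\right) \left(-116\right) = \left(-8930\right) \left(-116\right) = 1035880$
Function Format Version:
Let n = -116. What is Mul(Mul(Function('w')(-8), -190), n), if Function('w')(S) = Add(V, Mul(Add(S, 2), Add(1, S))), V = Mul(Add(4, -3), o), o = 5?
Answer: 1035880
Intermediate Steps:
V = 5 (V = Mul(Add(4, -3), 5) = Mul(1, 5) = 5)
Function('w')(S) = Add(5, Mul(Add(1, S), Add(2, S))) (Function('w')(S) = Add(5, Mul(Add(S, 2), Add(1, S))) = Add(5, Mul(Add(2, S), Add(1, S))) = Add(5, Mul(Add(1, S), Add(2, S))))
Mul(Mul(Function('w')(-8), -190), n) = Mul(Mul(Add(7, Pow(-8, 2), Mul(3, -8)), -190), -116) = Mul(Mul(Add(7, 64, -24), -190), -116) = Mul(Mul(47, -190), -116) = Mul(-8930, -116) = 1035880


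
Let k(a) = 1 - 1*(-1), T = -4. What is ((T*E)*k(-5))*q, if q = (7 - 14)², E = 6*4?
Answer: -9408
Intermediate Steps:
k(a) = 2 (k(a) = 1 + 1 = 2)
E = 24
q = 49 (q = (-7)² = 49)
((T*E)*k(-5))*q = (-4*24*2)*49 = -96*2*49 = -192*49 = -9408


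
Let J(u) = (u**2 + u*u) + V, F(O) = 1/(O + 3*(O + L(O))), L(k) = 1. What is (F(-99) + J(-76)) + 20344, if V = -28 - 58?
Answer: 12501329/393 ≈ 31810.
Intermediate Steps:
V = -86
F(O) = 1/(3 + 4*O) (F(O) = 1/(O + 3*(O + 1)) = 1/(O + 3*(1 + O)) = 1/(O + (3 + 3*O)) = 1/(3 + 4*O))
J(u) = -86 + 2*u**2 (J(u) = (u**2 + u*u) - 86 = (u**2 + u**2) - 86 = 2*u**2 - 86 = -86 + 2*u**2)
(F(-99) + J(-76)) + 20344 = (1/(3 + 4*(-99)) + (-86 + 2*(-76)**2)) + 20344 = (1/(3 - 396) + (-86 + 2*5776)) + 20344 = (1/(-393) + (-86 + 11552)) + 20344 = (-1/393 + 11466) + 20344 = 4506137/393 + 20344 = 12501329/393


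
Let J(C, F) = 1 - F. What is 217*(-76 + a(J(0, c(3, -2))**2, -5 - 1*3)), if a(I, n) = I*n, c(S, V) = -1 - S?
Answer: -59892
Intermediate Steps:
217*(-76 + a(J(0, c(3, -2))**2, -5 - 1*3)) = 217*(-76 + (1 - (-1 - 1*3))**2*(-5 - 1*3)) = 217*(-76 + (1 - (-1 - 3))**2*(-5 - 3)) = 217*(-76 + (1 - 1*(-4))**2*(-8)) = 217*(-76 + (1 + 4)**2*(-8)) = 217*(-76 + 5**2*(-8)) = 217*(-76 + 25*(-8)) = 217*(-76 - 200) = 217*(-276) = -59892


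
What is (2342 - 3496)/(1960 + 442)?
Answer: -577/1201 ≈ -0.48043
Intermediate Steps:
(2342 - 3496)/(1960 + 442) = -1154/2402 = -1154*1/2402 = -577/1201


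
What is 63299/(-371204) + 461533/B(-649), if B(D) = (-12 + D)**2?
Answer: 143666233353/162186822884 ≈ 0.88581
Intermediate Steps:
63299/(-371204) + 461533/B(-649) = 63299/(-371204) + 461533/((-12 - 649)**2) = 63299*(-1/371204) + 461533/((-661)**2) = -63299/371204 + 461533/436921 = 143666233353/162186822884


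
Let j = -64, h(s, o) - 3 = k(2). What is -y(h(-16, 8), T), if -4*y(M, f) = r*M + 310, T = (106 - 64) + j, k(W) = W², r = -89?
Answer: -313/4 ≈ -78.250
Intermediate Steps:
h(s, o) = 7 (h(s, o) = 3 + 2² = 3 + 4 = 7)
T = -22 (T = (106 - 64) - 64 = 42 - 64 = -22)
y(M, f) = -155/2 + 89*M/4 (y(M, f) = -(-89*M + 310)/4 = -(310 - 89*M)/4 = -155/2 + 89*M/4)
-y(h(-16, 8), T) = -(-155/2 + (89/4)*7) = -(-155/2 + 623/4) = -1*313/4 = -313/4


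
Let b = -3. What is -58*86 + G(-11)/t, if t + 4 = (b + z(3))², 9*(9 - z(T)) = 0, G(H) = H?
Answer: -159627/32 ≈ -4988.3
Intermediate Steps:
z(T) = 9 (z(T) = 9 - ⅑*0 = 9 + 0 = 9)
t = 32 (t = -4 + (-3 + 9)² = -4 + 6² = -4 + 36 = 32)
-58*86 + G(-11)/t = -58*86 - 11/32 = -4988 - 11*1/32 = -4988 - 11/32 = -159627/32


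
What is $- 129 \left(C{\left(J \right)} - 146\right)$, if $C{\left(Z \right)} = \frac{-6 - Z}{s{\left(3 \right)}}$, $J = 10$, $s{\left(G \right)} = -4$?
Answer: $18318$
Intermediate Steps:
$C{\left(Z \right)} = \frac{3}{2} + \frac{Z}{4}$ ($C{\left(Z \right)} = \frac{-6 - Z}{-4} = \left(-6 - Z\right) \left(- \frac{1}{4}\right) = \frac{3}{2} + \frac{Z}{4}$)
$- 129 \left(C{\left(J \right)} - 146\right) = - 129 \left(\left(\frac{3}{2} + \frac{1}{4} \cdot 10\right) - 146\right) = - 129 \left(\left(\frac{3}{2} + \frac{5}{2}\right) - 146\right) = - 129 \left(4 - 146\right) = \left(-129\right) \left(-142\right) = 18318$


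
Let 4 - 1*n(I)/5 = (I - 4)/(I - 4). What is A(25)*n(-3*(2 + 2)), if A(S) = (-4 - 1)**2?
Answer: 375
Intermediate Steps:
A(S) = 25 (A(S) = (-5)**2 = 25)
n(I) = 15 (n(I) = 20 - 5*(I - 4)/(I - 4) = 20 - 5*(-4 + I)/(-4 + I) = 20 - 5*1 = 20 - 5 = 15)
A(25)*n(-3*(2 + 2)) = 25*15 = 375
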